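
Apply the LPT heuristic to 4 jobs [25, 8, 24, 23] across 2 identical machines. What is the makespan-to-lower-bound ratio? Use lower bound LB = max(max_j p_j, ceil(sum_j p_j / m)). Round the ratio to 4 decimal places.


LPT order: [25, 24, 23, 8]
Machine loads after assignment: [33, 47]
LPT makespan = 47
Lower bound = max(max_job, ceil(total/2)) = max(25, 40) = 40
Ratio = 47 / 40 = 1.175

1.175


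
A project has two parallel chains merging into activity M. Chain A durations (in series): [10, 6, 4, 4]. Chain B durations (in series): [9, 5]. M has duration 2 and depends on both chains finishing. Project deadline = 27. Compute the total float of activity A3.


Forward pass: ES(A3) = sum of predecessors on chain A = 16
EF = ES + duration = 16 + 4 = 20
Backward pass: LF(M) = deadline = 27; LS(M) = 27 - 2 = 25
LF(A3) = LS(M) - sum(successors on chain A) = 25 - 4 = 21
LS = LF - duration = 21 - 4 = 17
Total float = LS - ES = 17 - 16 = 1

1


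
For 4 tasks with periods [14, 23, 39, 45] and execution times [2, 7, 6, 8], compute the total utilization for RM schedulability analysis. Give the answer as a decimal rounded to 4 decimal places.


Compute individual utilizations (exact fractions):
  Task 1: C/T = 2/14 = 1/7 (approx. 0.1429)
  Task 2: C/T = 7/23 (approx. 0.3043)
  Task 3: C/T = 6/39 = 2/13 (approx. 0.1538)
  Task 4: C/T = 8/45 (approx. 0.1778)
Total utilization U = 1/7 + 7/23 + 2/13 + 8/45 = 73354/94185
Rounded to 4 decimal places: U = 0.7788
RM (Liu & Layland) bound for 4 tasks = 0.756828; compare with U = 73354/94185 (approx. 0.778829)
bound < U <= 1, so the RM sufficient condition is not met (inconclusive; an exact test such as response-time analysis is needed).

0.7788


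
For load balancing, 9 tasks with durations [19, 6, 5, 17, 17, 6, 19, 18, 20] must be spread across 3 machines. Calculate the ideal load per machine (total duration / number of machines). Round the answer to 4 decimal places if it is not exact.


Total processing time = 19 + 6 + 5 + 17 + 17 + 6 + 19 + 18 + 20 = 127
Number of machines = 3
Ideal balanced load = 127 / 3 = 42.3333

42.3333


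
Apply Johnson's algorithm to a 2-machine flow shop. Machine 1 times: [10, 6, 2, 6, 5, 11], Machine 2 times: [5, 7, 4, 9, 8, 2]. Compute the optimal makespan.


Apply Johnson's rule:
  Group 1 (a <= b): [(3, 2, 4), (5, 5, 8), (2, 6, 7), (4, 6, 9)]
  Group 2 (a > b): [(1, 10, 5), (6, 11, 2)]
Optimal job order: [3, 5, 2, 4, 1, 6]
Schedule:
  Job 3: M1 done at 2, M2 done at 6
  Job 5: M1 done at 7, M2 done at 15
  Job 2: M1 done at 13, M2 done at 22
  Job 4: M1 done at 19, M2 done at 31
  Job 1: M1 done at 29, M2 done at 36
  Job 6: M1 done at 40, M2 done at 42
Makespan = 42

42


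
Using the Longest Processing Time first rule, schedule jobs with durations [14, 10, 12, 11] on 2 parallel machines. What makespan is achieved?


Sort jobs in decreasing order (LPT): [14, 12, 11, 10]
Assign each job to the least loaded machine:
  Machine 1: jobs [14, 10], load = 24
  Machine 2: jobs [12, 11], load = 23
Makespan = max load = 24

24


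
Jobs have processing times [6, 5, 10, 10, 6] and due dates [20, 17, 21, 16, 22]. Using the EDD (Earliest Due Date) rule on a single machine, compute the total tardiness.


Sort by due date (EDD order): [(10, 16), (5, 17), (6, 20), (10, 21), (6, 22)]
Compute completion times and tardiness:
  Job 1: p=10, d=16, C=10, tardiness=max(0,10-16)=0
  Job 2: p=5, d=17, C=15, tardiness=max(0,15-17)=0
  Job 3: p=6, d=20, C=21, tardiness=max(0,21-20)=1
  Job 4: p=10, d=21, C=31, tardiness=max(0,31-21)=10
  Job 5: p=6, d=22, C=37, tardiness=max(0,37-22)=15
Total tardiness = 26

26


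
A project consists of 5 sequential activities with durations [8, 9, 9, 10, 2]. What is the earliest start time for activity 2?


Activity 2 starts after activities 1 through 1 complete.
Predecessor durations: [8]
ES = 8 = 8

8


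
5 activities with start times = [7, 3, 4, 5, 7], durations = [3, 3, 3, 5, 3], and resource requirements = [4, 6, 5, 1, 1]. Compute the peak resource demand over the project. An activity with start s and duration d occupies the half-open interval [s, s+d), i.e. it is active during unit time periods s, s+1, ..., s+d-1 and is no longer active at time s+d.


Each activity i is active on [start_i, start_i + duration_i).
Compute total resource usage per time slot:
  t=0: active resources = [], total = 0
  t=1: active resources = [], total = 0
  t=2: active resources = [], total = 0
  t=3: active resources = [6], total = 6
  t=4: active resources = [6, 5], total = 11
  t=5: active resources = [6, 5, 1], total = 12
  t=6: active resources = [5, 1], total = 6
  t=7: active resources = [4, 1, 1], total = 6
  t=8: active resources = [4, 1, 1], total = 6
  t=9: active resources = [4, 1, 1], total = 6
Peak resource demand = 12

12


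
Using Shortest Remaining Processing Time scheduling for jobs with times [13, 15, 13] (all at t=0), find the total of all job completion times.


Since all jobs arrive at t=0, SRPT equals SPT ordering.
SPT order: [13, 13, 15]
Completion times:
  Job 1: p=13, C=13
  Job 2: p=13, C=26
  Job 3: p=15, C=41
Total completion time = 13 + 26 + 41 = 80

80


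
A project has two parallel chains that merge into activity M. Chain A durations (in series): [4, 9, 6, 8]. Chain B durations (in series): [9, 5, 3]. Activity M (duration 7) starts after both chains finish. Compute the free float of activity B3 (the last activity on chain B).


ES(B3) = sum of predecessors on chain B = 14
EF(B3) = ES + duration = 14 + 3 = 17
Successor of B3 is M. ES(M) = max(sum(A), sum(B)) = max(27, 17) = 27
Free float = ES(successor) - EF(current) = 27 - 17 = 10

10


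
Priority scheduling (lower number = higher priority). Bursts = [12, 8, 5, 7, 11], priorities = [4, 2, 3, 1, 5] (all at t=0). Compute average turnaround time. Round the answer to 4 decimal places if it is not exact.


Sort by priority (ascending = highest first):
Order: [(1, 7), (2, 8), (3, 5), (4, 12), (5, 11)]
Completion times:
  Priority 1, burst=7, C=7
  Priority 2, burst=8, C=15
  Priority 3, burst=5, C=20
  Priority 4, burst=12, C=32
  Priority 5, burst=11, C=43
Average turnaround = 117/5 = 23.4

23.4


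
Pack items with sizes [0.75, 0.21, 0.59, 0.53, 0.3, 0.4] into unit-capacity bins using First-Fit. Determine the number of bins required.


Place items sequentially using First-Fit:
  Item 0.75 -> new Bin 1
  Item 0.21 -> Bin 1 (now 0.96)
  Item 0.59 -> new Bin 2
  Item 0.53 -> new Bin 3
  Item 0.3 -> Bin 2 (now 0.89)
  Item 0.4 -> Bin 3 (now 0.93)
Total bins used = 3

3


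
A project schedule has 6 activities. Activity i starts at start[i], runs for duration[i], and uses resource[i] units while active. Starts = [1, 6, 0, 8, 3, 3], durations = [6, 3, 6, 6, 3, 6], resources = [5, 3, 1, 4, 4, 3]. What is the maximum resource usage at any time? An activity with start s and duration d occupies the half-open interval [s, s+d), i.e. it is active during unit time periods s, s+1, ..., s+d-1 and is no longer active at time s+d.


Each activity i is active on [start_i, start_i + duration_i).
Compute total resource usage per time slot:
  t=0: active resources = [1], total = 1
  t=1: active resources = [5, 1], total = 6
  t=2: active resources = [5, 1], total = 6
  t=3: active resources = [5, 1, 4, 3], total = 13
  t=4: active resources = [5, 1, 4, 3], total = 13
  t=5: active resources = [5, 1, 4, 3], total = 13
  t=6: active resources = [5, 3, 3], total = 11
  t=7: active resources = [3, 3], total = 6
  t=8: active resources = [3, 4, 3], total = 10
  t=9: active resources = [4], total = 4
  t=10: active resources = [4], total = 4
  t=11: active resources = [4], total = 4
  t=12: active resources = [4], total = 4
  t=13: active resources = [4], total = 4
Peak resource demand = 13

13


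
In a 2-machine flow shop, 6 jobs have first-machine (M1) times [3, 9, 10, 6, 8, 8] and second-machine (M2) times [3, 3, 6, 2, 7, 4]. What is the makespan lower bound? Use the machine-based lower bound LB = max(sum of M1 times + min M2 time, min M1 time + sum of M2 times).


LB1 = sum(M1 times) + min(M2 times) = 44 + 2 = 46
LB2 = min(M1 times) + sum(M2 times) = 3 + 25 = 28
Lower bound = max(LB1, LB2) = max(46, 28) = 46

46


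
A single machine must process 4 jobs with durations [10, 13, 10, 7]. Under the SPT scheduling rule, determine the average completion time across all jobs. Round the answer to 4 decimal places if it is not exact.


Sort jobs by processing time (SPT order): [7, 10, 10, 13]
Compute completion times sequentially:
  Job 1: processing = 7, completes at 7
  Job 2: processing = 10, completes at 17
  Job 3: processing = 10, completes at 27
  Job 4: processing = 13, completes at 40
Sum of completion times = 91
Average completion time = 91/4 = 22.75

22.75


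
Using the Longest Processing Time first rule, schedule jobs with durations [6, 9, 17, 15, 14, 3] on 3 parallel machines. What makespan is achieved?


Sort jobs in decreasing order (LPT): [17, 15, 14, 9, 6, 3]
Assign each job to the least loaded machine:
  Machine 1: jobs [17, 3], load = 20
  Machine 2: jobs [15, 6], load = 21
  Machine 3: jobs [14, 9], load = 23
Makespan = max load = 23

23


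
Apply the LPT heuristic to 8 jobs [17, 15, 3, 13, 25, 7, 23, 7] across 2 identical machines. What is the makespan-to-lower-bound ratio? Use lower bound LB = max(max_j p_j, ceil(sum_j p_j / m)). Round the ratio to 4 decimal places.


LPT order: [25, 23, 17, 15, 13, 7, 7, 3]
Machine loads after assignment: [56, 54]
LPT makespan = 56
Lower bound = max(max_job, ceil(total/2)) = max(25, 55) = 55
Ratio = 56 / 55 = 1.0182

1.0182


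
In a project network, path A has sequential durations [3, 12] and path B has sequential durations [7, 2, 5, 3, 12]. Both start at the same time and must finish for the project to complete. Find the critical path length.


Path A total = 3 + 12 = 15
Path B total = 7 + 2 + 5 + 3 + 12 = 29
Critical path = longest path = max(15, 29) = 29

29


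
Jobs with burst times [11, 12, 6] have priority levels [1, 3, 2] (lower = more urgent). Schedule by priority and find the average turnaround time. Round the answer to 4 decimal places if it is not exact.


Sort by priority (ascending = highest first):
Order: [(1, 11), (2, 6), (3, 12)]
Completion times:
  Priority 1, burst=11, C=11
  Priority 2, burst=6, C=17
  Priority 3, burst=12, C=29
Average turnaround = 57/3 = 19.0

19.0


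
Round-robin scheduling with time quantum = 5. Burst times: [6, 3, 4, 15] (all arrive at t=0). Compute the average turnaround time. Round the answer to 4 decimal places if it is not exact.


Time quantum = 5
Execution trace:
  J1 runs 5 units, time = 5
  J2 runs 3 units, time = 8
  J3 runs 4 units, time = 12
  J4 runs 5 units, time = 17
  J1 runs 1 units, time = 18
  J4 runs 5 units, time = 23
  J4 runs 5 units, time = 28
Finish times: [18, 8, 12, 28]
Average turnaround = 66/4 = 16.5

16.5


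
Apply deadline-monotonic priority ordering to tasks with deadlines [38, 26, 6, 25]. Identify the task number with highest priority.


Sort tasks by relative deadline (ascending):
  Task 3: deadline = 6
  Task 4: deadline = 25
  Task 2: deadline = 26
  Task 1: deadline = 38
Priority order (highest first): [3, 4, 2, 1]
Highest priority task = 3

3


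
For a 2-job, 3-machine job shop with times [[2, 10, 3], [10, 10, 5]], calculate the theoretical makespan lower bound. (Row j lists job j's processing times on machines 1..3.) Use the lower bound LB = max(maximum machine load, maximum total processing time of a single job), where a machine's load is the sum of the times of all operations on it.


Machine loads:
  Machine 1: 2 + 10 = 12
  Machine 2: 10 + 10 = 20
  Machine 3: 3 + 5 = 8
Max machine load = 20
Job totals:
  Job 1: 15
  Job 2: 25
Max job total = 25
Lower bound = max(20, 25) = 25

25


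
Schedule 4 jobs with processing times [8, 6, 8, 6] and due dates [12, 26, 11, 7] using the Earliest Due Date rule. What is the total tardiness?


Sort by due date (EDD order): [(6, 7), (8, 11), (8, 12), (6, 26)]
Compute completion times and tardiness:
  Job 1: p=6, d=7, C=6, tardiness=max(0,6-7)=0
  Job 2: p=8, d=11, C=14, tardiness=max(0,14-11)=3
  Job 3: p=8, d=12, C=22, tardiness=max(0,22-12)=10
  Job 4: p=6, d=26, C=28, tardiness=max(0,28-26)=2
Total tardiness = 15

15


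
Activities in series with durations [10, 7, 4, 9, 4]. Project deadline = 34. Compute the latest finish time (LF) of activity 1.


LF(activity 1) = deadline - sum of successor durations
Successors: activities 2 through 5 with durations [7, 4, 9, 4]
Sum of successor durations = 24
LF = 34 - 24 = 10

10


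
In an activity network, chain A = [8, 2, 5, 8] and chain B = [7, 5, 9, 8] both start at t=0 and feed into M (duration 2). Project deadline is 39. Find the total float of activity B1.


Forward pass: ES(B1) = sum of predecessors on chain B = 0
EF = ES + duration = 0 + 7 = 7
Backward pass: LF(M) = deadline = 39; LS(M) = 39 - 2 = 37
LF(B1) = LS(M) - sum(successors on chain B) = 37 - 22 = 15
LS = LF - duration = 15 - 7 = 8
Total float = LS - ES = 8 - 0 = 8

8


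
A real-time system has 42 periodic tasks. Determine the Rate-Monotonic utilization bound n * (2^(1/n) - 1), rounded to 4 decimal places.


Compute 2^(1/42) = 1.0166404394
Subtract 1: 1.0166404394 - 1 = 0.0166404394
Multiply by n: 42 * 0.0166404394 = 0.6988984548
Round to 4 dp: 0.6989

0.6989


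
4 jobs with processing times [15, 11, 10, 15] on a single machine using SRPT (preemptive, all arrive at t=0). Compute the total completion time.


Since all jobs arrive at t=0, SRPT equals SPT ordering.
SPT order: [10, 11, 15, 15]
Completion times:
  Job 1: p=10, C=10
  Job 2: p=11, C=21
  Job 3: p=15, C=36
  Job 4: p=15, C=51
Total completion time = 10 + 21 + 36 + 51 = 118

118


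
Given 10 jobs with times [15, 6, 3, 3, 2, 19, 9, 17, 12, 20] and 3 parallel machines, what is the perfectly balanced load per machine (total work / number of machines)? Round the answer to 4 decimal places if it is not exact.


Total processing time = 15 + 6 + 3 + 3 + 2 + 19 + 9 + 17 + 12 + 20 = 106
Number of machines = 3
Ideal balanced load = 106 / 3 = 35.3333

35.3333


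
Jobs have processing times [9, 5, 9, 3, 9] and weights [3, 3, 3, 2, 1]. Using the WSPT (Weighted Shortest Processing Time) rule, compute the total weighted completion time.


Compute p/w ratios and sort ascending (WSPT): [(3, 2), (5, 3), (9, 3), (9, 3), (9, 1)]
Compute weighted completion times:
  Job (p=3,w=2): C=3, w*C=2*3=6
  Job (p=5,w=3): C=8, w*C=3*8=24
  Job (p=9,w=3): C=17, w*C=3*17=51
  Job (p=9,w=3): C=26, w*C=3*26=78
  Job (p=9,w=1): C=35, w*C=1*35=35
Total weighted completion time = 194

194


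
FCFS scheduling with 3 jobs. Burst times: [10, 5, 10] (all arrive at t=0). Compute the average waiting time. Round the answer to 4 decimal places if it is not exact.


FCFS order (as given): [10, 5, 10]
Waiting times:
  Job 1: wait = 0
  Job 2: wait = 10
  Job 3: wait = 15
Sum of waiting times = 25
Average waiting time = 25/3 = 8.3333

8.3333


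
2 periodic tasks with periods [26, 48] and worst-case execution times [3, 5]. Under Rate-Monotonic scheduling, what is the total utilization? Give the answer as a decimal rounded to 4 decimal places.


Compute individual utilizations (exact fractions):
  Task 1: C/T = 3/26 (approx. 0.1154)
  Task 2: C/T = 5/48 (approx. 0.1042)
Total utilization U = 3/26 + 5/48 = 137/624
Rounded to 4 decimal places: U = 0.2196
RM (Liu & Layland) bound for 2 tasks = 0.828427; compare with U = 137/624 (approx. 0.219551)
U <= bound, so schedulable by RM sufficient condition.

0.2196


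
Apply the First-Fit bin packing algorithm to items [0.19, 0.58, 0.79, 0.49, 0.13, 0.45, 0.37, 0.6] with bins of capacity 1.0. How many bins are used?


Place items sequentially using First-Fit:
  Item 0.19 -> new Bin 1
  Item 0.58 -> Bin 1 (now 0.77)
  Item 0.79 -> new Bin 2
  Item 0.49 -> new Bin 3
  Item 0.13 -> Bin 1 (now 0.9)
  Item 0.45 -> Bin 3 (now 0.94)
  Item 0.37 -> new Bin 4
  Item 0.6 -> Bin 4 (now 0.97)
Total bins used = 4

4


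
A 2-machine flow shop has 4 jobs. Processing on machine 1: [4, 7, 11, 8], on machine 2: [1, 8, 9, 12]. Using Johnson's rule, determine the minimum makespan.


Apply Johnson's rule:
  Group 1 (a <= b): [(2, 7, 8), (4, 8, 12)]
  Group 2 (a > b): [(3, 11, 9), (1, 4, 1)]
Optimal job order: [2, 4, 3, 1]
Schedule:
  Job 2: M1 done at 7, M2 done at 15
  Job 4: M1 done at 15, M2 done at 27
  Job 3: M1 done at 26, M2 done at 36
  Job 1: M1 done at 30, M2 done at 37
Makespan = 37

37


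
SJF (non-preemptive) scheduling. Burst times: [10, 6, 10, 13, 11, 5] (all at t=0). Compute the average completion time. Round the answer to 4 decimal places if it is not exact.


SJF order (ascending): [5, 6, 10, 10, 11, 13]
Completion times:
  Job 1: burst=5, C=5
  Job 2: burst=6, C=11
  Job 3: burst=10, C=21
  Job 4: burst=10, C=31
  Job 5: burst=11, C=42
  Job 6: burst=13, C=55
Average completion = 165/6 = 27.5

27.5


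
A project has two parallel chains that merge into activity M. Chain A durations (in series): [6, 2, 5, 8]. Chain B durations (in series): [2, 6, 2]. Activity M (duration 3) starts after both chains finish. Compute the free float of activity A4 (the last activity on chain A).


ES(A4) = sum of predecessors on chain A = 13
EF(A4) = ES + duration = 13 + 8 = 21
Successor of A4 is M. ES(M) = max(sum(A), sum(B)) = max(21, 10) = 21
Free float = ES(successor) - EF(current) = 21 - 21 = 0

0


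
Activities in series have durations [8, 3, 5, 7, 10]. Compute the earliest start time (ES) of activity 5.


Activity 5 starts after activities 1 through 4 complete.
Predecessor durations: [8, 3, 5, 7]
ES = 8 + 3 + 5 + 7 = 23

23


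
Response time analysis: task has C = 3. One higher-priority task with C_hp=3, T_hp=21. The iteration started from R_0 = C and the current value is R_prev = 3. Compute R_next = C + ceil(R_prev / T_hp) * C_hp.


R_next = C + ceil(R_prev / T_hp) * C_hp
ceil(3 / 21) = ceil(0.1429) = 1
Interference = 1 * 3 = 3
R_next = 3 + 3 = 6

6


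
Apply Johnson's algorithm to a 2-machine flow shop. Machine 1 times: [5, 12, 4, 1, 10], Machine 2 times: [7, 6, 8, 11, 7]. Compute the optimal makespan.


Apply Johnson's rule:
  Group 1 (a <= b): [(4, 1, 11), (3, 4, 8), (1, 5, 7)]
  Group 2 (a > b): [(5, 10, 7), (2, 12, 6)]
Optimal job order: [4, 3, 1, 5, 2]
Schedule:
  Job 4: M1 done at 1, M2 done at 12
  Job 3: M1 done at 5, M2 done at 20
  Job 1: M1 done at 10, M2 done at 27
  Job 5: M1 done at 20, M2 done at 34
  Job 2: M1 done at 32, M2 done at 40
Makespan = 40

40


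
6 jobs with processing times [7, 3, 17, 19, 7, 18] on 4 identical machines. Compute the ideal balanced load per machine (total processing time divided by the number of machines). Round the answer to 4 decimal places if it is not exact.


Total processing time = 7 + 3 + 17 + 19 + 7 + 18 = 71
Number of machines = 4
Ideal balanced load = 71 / 4 = 17.75

17.75


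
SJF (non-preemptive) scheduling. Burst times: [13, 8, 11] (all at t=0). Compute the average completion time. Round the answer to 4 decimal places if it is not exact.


SJF order (ascending): [8, 11, 13]
Completion times:
  Job 1: burst=8, C=8
  Job 2: burst=11, C=19
  Job 3: burst=13, C=32
Average completion = 59/3 = 19.6667

19.6667


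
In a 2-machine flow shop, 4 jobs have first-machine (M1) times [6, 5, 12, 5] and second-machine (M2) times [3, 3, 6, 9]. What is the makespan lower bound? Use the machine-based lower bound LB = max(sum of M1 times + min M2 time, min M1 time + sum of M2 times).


LB1 = sum(M1 times) + min(M2 times) = 28 + 3 = 31
LB2 = min(M1 times) + sum(M2 times) = 5 + 21 = 26
Lower bound = max(LB1, LB2) = max(31, 26) = 31

31


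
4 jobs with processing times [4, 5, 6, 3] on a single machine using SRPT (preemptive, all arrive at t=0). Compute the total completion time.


Since all jobs arrive at t=0, SRPT equals SPT ordering.
SPT order: [3, 4, 5, 6]
Completion times:
  Job 1: p=3, C=3
  Job 2: p=4, C=7
  Job 3: p=5, C=12
  Job 4: p=6, C=18
Total completion time = 3 + 7 + 12 + 18 = 40

40


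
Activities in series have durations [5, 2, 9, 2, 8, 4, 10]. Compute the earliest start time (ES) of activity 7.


Activity 7 starts after activities 1 through 6 complete.
Predecessor durations: [5, 2, 9, 2, 8, 4]
ES = 5 + 2 + 9 + 2 + 8 + 4 = 30

30


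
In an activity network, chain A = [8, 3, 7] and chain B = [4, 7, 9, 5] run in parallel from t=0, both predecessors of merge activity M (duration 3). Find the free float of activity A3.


ES(A3) = sum of predecessors on chain A = 11
EF(A3) = ES + duration = 11 + 7 = 18
Successor of A3 is M. ES(M) = max(sum(A), sum(B)) = max(18, 25) = 25
Free float = ES(successor) - EF(current) = 25 - 18 = 7

7


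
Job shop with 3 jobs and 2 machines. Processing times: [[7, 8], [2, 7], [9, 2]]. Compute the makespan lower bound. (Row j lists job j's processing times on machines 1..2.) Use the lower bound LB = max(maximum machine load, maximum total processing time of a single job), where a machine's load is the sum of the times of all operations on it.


Machine loads:
  Machine 1: 7 + 2 + 9 = 18
  Machine 2: 8 + 7 + 2 = 17
Max machine load = 18
Job totals:
  Job 1: 15
  Job 2: 9
  Job 3: 11
Max job total = 15
Lower bound = max(18, 15) = 18

18


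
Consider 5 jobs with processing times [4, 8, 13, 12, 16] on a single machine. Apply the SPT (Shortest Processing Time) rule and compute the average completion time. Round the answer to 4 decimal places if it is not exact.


Sort jobs by processing time (SPT order): [4, 8, 12, 13, 16]
Compute completion times sequentially:
  Job 1: processing = 4, completes at 4
  Job 2: processing = 8, completes at 12
  Job 3: processing = 12, completes at 24
  Job 4: processing = 13, completes at 37
  Job 5: processing = 16, completes at 53
Sum of completion times = 130
Average completion time = 130/5 = 26.0

26.0


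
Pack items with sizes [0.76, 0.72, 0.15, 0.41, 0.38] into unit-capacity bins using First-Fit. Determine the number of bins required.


Place items sequentially using First-Fit:
  Item 0.76 -> new Bin 1
  Item 0.72 -> new Bin 2
  Item 0.15 -> Bin 1 (now 0.91)
  Item 0.41 -> new Bin 3
  Item 0.38 -> Bin 3 (now 0.79)
Total bins used = 3

3


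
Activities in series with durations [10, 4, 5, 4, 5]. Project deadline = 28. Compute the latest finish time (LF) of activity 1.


LF(activity 1) = deadline - sum of successor durations
Successors: activities 2 through 5 with durations [4, 5, 4, 5]
Sum of successor durations = 18
LF = 28 - 18 = 10

10


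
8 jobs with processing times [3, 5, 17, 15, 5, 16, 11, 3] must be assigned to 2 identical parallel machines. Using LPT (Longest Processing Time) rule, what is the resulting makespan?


Sort jobs in decreasing order (LPT): [17, 16, 15, 11, 5, 5, 3, 3]
Assign each job to the least loaded machine:
  Machine 1: jobs [17, 11, 5, 3, 3], load = 39
  Machine 2: jobs [16, 15, 5], load = 36
Makespan = max load = 39

39


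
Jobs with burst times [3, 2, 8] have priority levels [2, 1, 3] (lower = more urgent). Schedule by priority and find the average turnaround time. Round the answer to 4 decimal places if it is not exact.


Sort by priority (ascending = highest first):
Order: [(1, 2), (2, 3), (3, 8)]
Completion times:
  Priority 1, burst=2, C=2
  Priority 2, burst=3, C=5
  Priority 3, burst=8, C=13
Average turnaround = 20/3 = 6.6667

6.6667


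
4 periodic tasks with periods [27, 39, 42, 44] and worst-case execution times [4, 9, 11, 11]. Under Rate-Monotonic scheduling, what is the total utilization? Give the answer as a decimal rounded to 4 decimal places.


Compute individual utilizations (exact fractions):
  Task 1: C/T = 4/27 (approx. 0.1481)
  Task 2: C/T = 9/39 = 3/13 (approx. 0.2308)
  Task 3: C/T = 11/42 (approx. 0.2619)
  Task 4: C/T = 11/44 = 1/4 (approx. 0.25)
Total utilization U = 4/27 + 3/13 + 11/42 + 1/4 = 8755/9828
Rounded to 4 decimal places: U = 0.8908
RM (Liu & Layland) bound for 4 tasks = 0.756828; compare with U = 8755/9828 (approx. 0.890822)
bound < U <= 1, so the RM sufficient condition is not met (inconclusive; an exact test such as response-time analysis is needed).

0.8908


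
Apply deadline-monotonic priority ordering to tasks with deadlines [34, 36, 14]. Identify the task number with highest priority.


Sort tasks by relative deadline (ascending):
  Task 3: deadline = 14
  Task 1: deadline = 34
  Task 2: deadline = 36
Priority order (highest first): [3, 1, 2]
Highest priority task = 3

3


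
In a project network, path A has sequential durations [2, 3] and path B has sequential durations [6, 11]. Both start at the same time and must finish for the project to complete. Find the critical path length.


Path A total = 2 + 3 = 5
Path B total = 6 + 11 = 17
Critical path = longest path = max(5, 17) = 17

17


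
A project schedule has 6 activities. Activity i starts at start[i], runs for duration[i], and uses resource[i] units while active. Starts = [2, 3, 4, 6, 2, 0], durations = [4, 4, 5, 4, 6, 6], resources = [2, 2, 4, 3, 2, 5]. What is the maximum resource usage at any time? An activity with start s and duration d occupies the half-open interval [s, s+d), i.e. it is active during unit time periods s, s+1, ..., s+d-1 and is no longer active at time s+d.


Each activity i is active on [start_i, start_i + duration_i).
Compute total resource usage per time slot:
  t=0: active resources = [5], total = 5
  t=1: active resources = [5], total = 5
  t=2: active resources = [2, 2, 5], total = 9
  t=3: active resources = [2, 2, 2, 5], total = 11
  t=4: active resources = [2, 2, 4, 2, 5], total = 15
  t=5: active resources = [2, 2, 4, 2, 5], total = 15
  t=6: active resources = [2, 4, 3, 2], total = 11
  t=7: active resources = [4, 3, 2], total = 9
  t=8: active resources = [4, 3], total = 7
  t=9: active resources = [3], total = 3
Peak resource demand = 15

15


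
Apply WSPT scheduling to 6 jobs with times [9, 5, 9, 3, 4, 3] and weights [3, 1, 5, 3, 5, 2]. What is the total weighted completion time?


Compute p/w ratios and sort ascending (WSPT): [(4, 5), (3, 3), (3, 2), (9, 5), (9, 3), (5, 1)]
Compute weighted completion times:
  Job (p=4,w=5): C=4, w*C=5*4=20
  Job (p=3,w=3): C=7, w*C=3*7=21
  Job (p=3,w=2): C=10, w*C=2*10=20
  Job (p=9,w=5): C=19, w*C=5*19=95
  Job (p=9,w=3): C=28, w*C=3*28=84
  Job (p=5,w=1): C=33, w*C=1*33=33
Total weighted completion time = 273

273


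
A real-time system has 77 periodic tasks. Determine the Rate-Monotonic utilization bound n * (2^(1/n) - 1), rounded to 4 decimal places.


Compute 2^(1/77) = 1.0090425505
Subtract 1: 1.0090425505 - 1 = 0.0090425505
Multiply by n: 77 * 0.0090425505 = 0.6962763885
Round to 4 dp: 0.6963

0.6963


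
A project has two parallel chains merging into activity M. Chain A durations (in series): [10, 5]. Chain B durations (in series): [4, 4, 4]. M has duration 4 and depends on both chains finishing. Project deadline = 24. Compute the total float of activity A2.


Forward pass: ES(A2) = sum of predecessors on chain A = 10
EF = ES + duration = 10 + 5 = 15
Backward pass: LF(M) = deadline = 24; LS(M) = 24 - 4 = 20
LF(A2) = LS(M) - sum(successors on chain A) = 20 - 0 = 20
LS = LF - duration = 20 - 5 = 15
Total float = LS - ES = 15 - 10 = 5

5


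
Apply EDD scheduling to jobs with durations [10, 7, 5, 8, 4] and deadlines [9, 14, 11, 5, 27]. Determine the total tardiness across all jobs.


Sort by due date (EDD order): [(8, 5), (10, 9), (5, 11), (7, 14), (4, 27)]
Compute completion times and tardiness:
  Job 1: p=8, d=5, C=8, tardiness=max(0,8-5)=3
  Job 2: p=10, d=9, C=18, tardiness=max(0,18-9)=9
  Job 3: p=5, d=11, C=23, tardiness=max(0,23-11)=12
  Job 4: p=7, d=14, C=30, tardiness=max(0,30-14)=16
  Job 5: p=4, d=27, C=34, tardiness=max(0,34-27)=7
Total tardiness = 47

47


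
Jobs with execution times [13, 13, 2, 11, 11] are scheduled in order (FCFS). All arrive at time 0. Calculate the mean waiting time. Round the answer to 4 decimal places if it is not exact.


FCFS order (as given): [13, 13, 2, 11, 11]
Waiting times:
  Job 1: wait = 0
  Job 2: wait = 13
  Job 3: wait = 26
  Job 4: wait = 28
  Job 5: wait = 39
Sum of waiting times = 106
Average waiting time = 106/5 = 21.2

21.2


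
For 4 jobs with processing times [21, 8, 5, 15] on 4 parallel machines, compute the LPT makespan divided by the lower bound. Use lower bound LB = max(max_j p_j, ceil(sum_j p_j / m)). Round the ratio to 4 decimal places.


LPT order: [21, 15, 8, 5]
Machine loads after assignment: [21, 15, 8, 5]
LPT makespan = 21
Lower bound = max(max_job, ceil(total/4)) = max(21, 13) = 21
Ratio = 21 / 21 = 1.0

1.0


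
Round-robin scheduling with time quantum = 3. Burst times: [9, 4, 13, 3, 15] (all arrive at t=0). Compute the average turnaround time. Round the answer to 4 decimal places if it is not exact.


Time quantum = 3
Execution trace:
  J1 runs 3 units, time = 3
  J2 runs 3 units, time = 6
  J3 runs 3 units, time = 9
  J4 runs 3 units, time = 12
  J5 runs 3 units, time = 15
  J1 runs 3 units, time = 18
  J2 runs 1 units, time = 19
  J3 runs 3 units, time = 22
  J5 runs 3 units, time = 25
  J1 runs 3 units, time = 28
  J3 runs 3 units, time = 31
  J5 runs 3 units, time = 34
  J3 runs 3 units, time = 37
  J5 runs 3 units, time = 40
  J3 runs 1 units, time = 41
  J5 runs 3 units, time = 44
Finish times: [28, 19, 41, 12, 44]
Average turnaround = 144/5 = 28.8

28.8


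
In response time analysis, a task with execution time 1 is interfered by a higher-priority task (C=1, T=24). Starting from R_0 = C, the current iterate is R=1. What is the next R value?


R_next = C + ceil(R_prev / T_hp) * C_hp
ceil(1 / 24) = ceil(0.0417) = 1
Interference = 1 * 1 = 1
R_next = 1 + 1 = 2

2


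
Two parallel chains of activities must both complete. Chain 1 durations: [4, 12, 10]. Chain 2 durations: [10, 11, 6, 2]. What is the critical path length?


Path A total = 4 + 12 + 10 = 26
Path B total = 10 + 11 + 6 + 2 = 29
Critical path = longest path = max(26, 29) = 29

29


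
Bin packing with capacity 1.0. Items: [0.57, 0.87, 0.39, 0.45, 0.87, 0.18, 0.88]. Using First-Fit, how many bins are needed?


Place items sequentially using First-Fit:
  Item 0.57 -> new Bin 1
  Item 0.87 -> new Bin 2
  Item 0.39 -> Bin 1 (now 0.96)
  Item 0.45 -> new Bin 3
  Item 0.87 -> new Bin 4
  Item 0.18 -> Bin 3 (now 0.63)
  Item 0.88 -> new Bin 5
Total bins used = 5

5


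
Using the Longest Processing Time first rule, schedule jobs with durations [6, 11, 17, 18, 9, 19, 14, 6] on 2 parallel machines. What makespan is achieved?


Sort jobs in decreasing order (LPT): [19, 18, 17, 14, 11, 9, 6, 6]
Assign each job to the least loaded machine:
  Machine 1: jobs [19, 14, 11, 6], load = 50
  Machine 2: jobs [18, 17, 9, 6], load = 50
Makespan = max load = 50

50


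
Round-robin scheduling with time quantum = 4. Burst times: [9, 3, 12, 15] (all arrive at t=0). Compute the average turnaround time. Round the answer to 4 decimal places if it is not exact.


Time quantum = 4
Execution trace:
  J1 runs 4 units, time = 4
  J2 runs 3 units, time = 7
  J3 runs 4 units, time = 11
  J4 runs 4 units, time = 15
  J1 runs 4 units, time = 19
  J3 runs 4 units, time = 23
  J4 runs 4 units, time = 27
  J1 runs 1 units, time = 28
  J3 runs 4 units, time = 32
  J4 runs 4 units, time = 36
  J4 runs 3 units, time = 39
Finish times: [28, 7, 32, 39]
Average turnaround = 106/4 = 26.5

26.5


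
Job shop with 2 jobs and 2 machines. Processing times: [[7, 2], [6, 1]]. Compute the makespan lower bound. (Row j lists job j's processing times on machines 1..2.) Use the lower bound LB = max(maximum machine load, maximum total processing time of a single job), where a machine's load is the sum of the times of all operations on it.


Machine loads:
  Machine 1: 7 + 6 = 13
  Machine 2: 2 + 1 = 3
Max machine load = 13
Job totals:
  Job 1: 9
  Job 2: 7
Max job total = 9
Lower bound = max(13, 9) = 13

13


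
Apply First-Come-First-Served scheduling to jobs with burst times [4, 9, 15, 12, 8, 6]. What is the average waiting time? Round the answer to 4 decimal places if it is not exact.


FCFS order (as given): [4, 9, 15, 12, 8, 6]
Waiting times:
  Job 1: wait = 0
  Job 2: wait = 4
  Job 3: wait = 13
  Job 4: wait = 28
  Job 5: wait = 40
  Job 6: wait = 48
Sum of waiting times = 133
Average waiting time = 133/6 = 22.1667

22.1667


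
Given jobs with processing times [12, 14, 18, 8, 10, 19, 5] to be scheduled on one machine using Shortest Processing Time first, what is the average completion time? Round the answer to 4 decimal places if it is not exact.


Sort jobs by processing time (SPT order): [5, 8, 10, 12, 14, 18, 19]
Compute completion times sequentially:
  Job 1: processing = 5, completes at 5
  Job 2: processing = 8, completes at 13
  Job 3: processing = 10, completes at 23
  Job 4: processing = 12, completes at 35
  Job 5: processing = 14, completes at 49
  Job 6: processing = 18, completes at 67
  Job 7: processing = 19, completes at 86
Sum of completion times = 278
Average completion time = 278/7 = 39.7143

39.7143


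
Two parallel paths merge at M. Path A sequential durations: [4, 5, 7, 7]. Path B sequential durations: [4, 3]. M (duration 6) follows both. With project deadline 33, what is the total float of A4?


Forward pass: ES(A4) = sum of predecessors on chain A = 16
EF = ES + duration = 16 + 7 = 23
Backward pass: LF(M) = deadline = 33; LS(M) = 33 - 6 = 27
LF(A4) = LS(M) - sum(successors on chain A) = 27 - 0 = 27
LS = LF - duration = 27 - 7 = 20
Total float = LS - ES = 20 - 16 = 4

4


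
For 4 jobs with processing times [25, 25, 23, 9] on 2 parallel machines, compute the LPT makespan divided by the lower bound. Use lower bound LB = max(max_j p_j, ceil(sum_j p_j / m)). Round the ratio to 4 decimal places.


LPT order: [25, 25, 23, 9]
Machine loads after assignment: [48, 34]
LPT makespan = 48
Lower bound = max(max_job, ceil(total/2)) = max(25, 41) = 41
Ratio = 48 / 41 = 1.1707

1.1707


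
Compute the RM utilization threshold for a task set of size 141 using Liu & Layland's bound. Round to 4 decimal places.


Compute 2^(1/141) = 1.0049280405
Subtract 1: 1.0049280405 - 1 = 0.0049280405
Multiply by n: 141 * 0.0049280405 = 0.6948537105
Round to 4 dp: 0.6949

0.6949


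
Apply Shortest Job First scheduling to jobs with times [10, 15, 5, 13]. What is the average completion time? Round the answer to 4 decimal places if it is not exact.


SJF order (ascending): [5, 10, 13, 15]
Completion times:
  Job 1: burst=5, C=5
  Job 2: burst=10, C=15
  Job 3: burst=13, C=28
  Job 4: burst=15, C=43
Average completion = 91/4 = 22.75

22.75


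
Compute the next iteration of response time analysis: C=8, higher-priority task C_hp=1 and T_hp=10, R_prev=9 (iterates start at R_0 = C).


R_next = C + ceil(R_prev / T_hp) * C_hp
ceil(9 / 10) = ceil(0.9) = 1
Interference = 1 * 1 = 1
R_next = 8 + 1 = 9
R_next = R_prev, so the iteration has converged (response time = 9).

9


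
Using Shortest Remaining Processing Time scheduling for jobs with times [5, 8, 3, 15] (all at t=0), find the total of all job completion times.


Since all jobs arrive at t=0, SRPT equals SPT ordering.
SPT order: [3, 5, 8, 15]
Completion times:
  Job 1: p=3, C=3
  Job 2: p=5, C=8
  Job 3: p=8, C=16
  Job 4: p=15, C=31
Total completion time = 3 + 8 + 16 + 31 = 58

58


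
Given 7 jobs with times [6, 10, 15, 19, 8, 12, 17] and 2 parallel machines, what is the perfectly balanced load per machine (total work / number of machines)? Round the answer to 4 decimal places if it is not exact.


Total processing time = 6 + 10 + 15 + 19 + 8 + 12 + 17 = 87
Number of machines = 2
Ideal balanced load = 87 / 2 = 43.5

43.5


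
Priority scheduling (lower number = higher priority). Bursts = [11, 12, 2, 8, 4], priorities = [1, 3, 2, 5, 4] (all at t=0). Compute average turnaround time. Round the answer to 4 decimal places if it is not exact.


Sort by priority (ascending = highest first):
Order: [(1, 11), (2, 2), (3, 12), (4, 4), (5, 8)]
Completion times:
  Priority 1, burst=11, C=11
  Priority 2, burst=2, C=13
  Priority 3, burst=12, C=25
  Priority 4, burst=4, C=29
  Priority 5, burst=8, C=37
Average turnaround = 115/5 = 23.0

23.0


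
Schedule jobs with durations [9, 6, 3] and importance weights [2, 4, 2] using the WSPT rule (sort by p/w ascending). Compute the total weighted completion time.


Compute p/w ratios and sort ascending (WSPT): [(6, 4), (3, 2), (9, 2)]
Compute weighted completion times:
  Job (p=6,w=4): C=6, w*C=4*6=24
  Job (p=3,w=2): C=9, w*C=2*9=18
  Job (p=9,w=2): C=18, w*C=2*18=36
Total weighted completion time = 78

78


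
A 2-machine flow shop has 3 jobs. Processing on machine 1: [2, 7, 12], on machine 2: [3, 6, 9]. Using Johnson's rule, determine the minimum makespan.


Apply Johnson's rule:
  Group 1 (a <= b): [(1, 2, 3)]
  Group 2 (a > b): [(3, 12, 9), (2, 7, 6)]
Optimal job order: [1, 3, 2]
Schedule:
  Job 1: M1 done at 2, M2 done at 5
  Job 3: M1 done at 14, M2 done at 23
  Job 2: M1 done at 21, M2 done at 29
Makespan = 29

29


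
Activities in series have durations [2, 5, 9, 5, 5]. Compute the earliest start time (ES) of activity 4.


Activity 4 starts after activities 1 through 3 complete.
Predecessor durations: [2, 5, 9]
ES = 2 + 5 + 9 = 16

16


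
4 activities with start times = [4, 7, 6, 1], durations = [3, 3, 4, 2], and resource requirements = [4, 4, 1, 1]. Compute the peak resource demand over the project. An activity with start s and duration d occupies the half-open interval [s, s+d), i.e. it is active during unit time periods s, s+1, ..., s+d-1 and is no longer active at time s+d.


Each activity i is active on [start_i, start_i + duration_i).
Compute total resource usage per time slot:
  t=0: active resources = [], total = 0
  t=1: active resources = [1], total = 1
  t=2: active resources = [1], total = 1
  t=3: active resources = [], total = 0
  t=4: active resources = [4], total = 4
  t=5: active resources = [4], total = 4
  t=6: active resources = [4, 1], total = 5
  t=7: active resources = [4, 1], total = 5
  t=8: active resources = [4, 1], total = 5
  t=9: active resources = [4, 1], total = 5
Peak resource demand = 5

5


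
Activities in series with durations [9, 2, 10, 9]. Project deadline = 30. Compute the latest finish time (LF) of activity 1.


LF(activity 1) = deadline - sum of successor durations
Successors: activities 2 through 4 with durations [2, 10, 9]
Sum of successor durations = 21
LF = 30 - 21 = 9

9


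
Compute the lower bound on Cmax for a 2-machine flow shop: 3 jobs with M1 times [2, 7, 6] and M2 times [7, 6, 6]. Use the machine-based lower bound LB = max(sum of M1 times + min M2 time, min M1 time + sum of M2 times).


LB1 = sum(M1 times) + min(M2 times) = 15 + 6 = 21
LB2 = min(M1 times) + sum(M2 times) = 2 + 19 = 21
Lower bound = max(LB1, LB2) = max(21, 21) = 21

21


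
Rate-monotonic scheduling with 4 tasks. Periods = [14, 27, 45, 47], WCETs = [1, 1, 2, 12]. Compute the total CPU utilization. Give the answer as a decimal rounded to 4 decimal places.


Compute individual utilizations (exact fractions):
  Task 1: C/T = 1/14 (approx. 0.0714)
  Task 2: C/T = 1/27 (approx. 0.037)
  Task 3: C/T = 2/45 (approx. 0.0444)
  Task 4: C/T = 12/47 (approx. 0.2553)
Total utilization U = 1/14 + 1/27 + 2/45 + 12/47 = 36263/88830
Rounded to 4 decimal places: U = 0.4082
RM (Liu & Layland) bound for 4 tasks = 0.756828; compare with U = 36263/88830 (approx. 0.408229)
U <= bound, so schedulable by RM sufficient condition.

0.4082


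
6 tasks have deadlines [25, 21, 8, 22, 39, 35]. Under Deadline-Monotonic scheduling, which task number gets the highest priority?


Sort tasks by relative deadline (ascending):
  Task 3: deadline = 8
  Task 2: deadline = 21
  Task 4: deadline = 22
  Task 1: deadline = 25
  Task 6: deadline = 35
  Task 5: deadline = 39
Priority order (highest first): [3, 2, 4, 1, 6, 5]
Highest priority task = 3

3


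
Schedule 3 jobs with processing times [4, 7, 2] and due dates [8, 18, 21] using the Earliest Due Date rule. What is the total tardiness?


Sort by due date (EDD order): [(4, 8), (7, 18), (2, 21)]
Compute completion times and tardiness:
  Job 1: p=4, d=8, C=4, tardiness=max(0,4-8)=0
  Job 2: p=7, d=18, C=11, tardiness=max(0,11-18)=0
  Job 3: p=2, d=21, C=13, tardiness=max(0,13-21)=0
Total tardiness = 0

0
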